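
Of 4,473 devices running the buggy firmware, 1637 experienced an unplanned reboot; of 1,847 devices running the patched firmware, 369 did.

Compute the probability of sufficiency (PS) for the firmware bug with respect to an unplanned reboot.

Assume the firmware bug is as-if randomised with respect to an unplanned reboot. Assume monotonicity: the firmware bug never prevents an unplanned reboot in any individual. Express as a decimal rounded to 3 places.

p₁ = P(outcome | exposed) = 1637/4473 = 0.36597
p₀ = P(outcome | unexposed) = 369/1847 = 0.19978
Under exogeneity and monotonicity, PS = (p₁ − p₀) / (1 − p₀).
PS = (0.36597 − 0.19978) / (1 − 0.19978) = 0.16619 / 0.80022 ≈ 0.2077

PS ≈ 0.208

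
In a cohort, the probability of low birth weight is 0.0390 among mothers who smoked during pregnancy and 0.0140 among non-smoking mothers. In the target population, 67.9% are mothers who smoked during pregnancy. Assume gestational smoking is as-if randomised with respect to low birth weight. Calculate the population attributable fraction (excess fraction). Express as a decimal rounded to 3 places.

PAF ≈ 0.548

Let p₁ = 0.039, p₀ = 0.014.
Overall risk P(Y=1) = π·p₁ + (1−π)·p₀ = 0.679×0.039 + 0.321×0.014 = 0.030975.
Under exogeneity, PAF = [P(Y=1) − p₀] / P(Y=1).
PAF = (0.030975 − 0.014) / 0.030975 ≈ 0.5480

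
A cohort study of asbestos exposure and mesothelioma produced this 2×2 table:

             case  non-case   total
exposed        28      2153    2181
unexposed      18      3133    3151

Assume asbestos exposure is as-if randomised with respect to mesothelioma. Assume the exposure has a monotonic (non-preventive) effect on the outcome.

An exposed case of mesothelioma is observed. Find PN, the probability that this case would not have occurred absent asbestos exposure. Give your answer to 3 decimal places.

PN ≈ 0.555

p₁ = P(outcome | exposed) = 28/2181 = 0.012838
p₀ = P(outcome | unexposed) = 18/3151 = 0.0057125
Under exogeneity and monotonicity, PN = (p₁ − p₀)/p₁.
PN = (0.012838 − 0.0057125) / 0.012838 ≈ 0.5550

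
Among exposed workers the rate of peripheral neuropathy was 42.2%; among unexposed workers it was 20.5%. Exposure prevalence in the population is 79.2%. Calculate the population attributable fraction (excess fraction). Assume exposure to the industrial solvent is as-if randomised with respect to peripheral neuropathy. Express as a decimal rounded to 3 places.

p₁ = 0.422, p₀ = 0.205.
Overall risk P(Y=1) = π·p₁ + (1−π)·p₀ = 0.792×0.422 + 0.208×0.205 = 0.37686.
Under exogeneity, PAF = [P(Y=1) − p₀] / P(Y=1).
PAF = (0.37686 − 0.205) / 0.37686 ≈ 0.4560

PAF ≈ 0.456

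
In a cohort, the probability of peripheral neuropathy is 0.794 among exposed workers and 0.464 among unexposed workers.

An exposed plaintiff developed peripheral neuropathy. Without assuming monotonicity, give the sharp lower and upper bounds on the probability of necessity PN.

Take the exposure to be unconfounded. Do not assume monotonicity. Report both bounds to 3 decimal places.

Let p₁ = 0.794, p₀ = 0.464.
Under exogeneity alone the bounds on PN are max{0,(p₁−p₀)/p₁} ≤ PN ≤ min{1,(1−p₀)/p₁}.
  lower = (p₁ − p₀)/p₁ = 0.33 / 0.794 ≈ 0.4156
  upper = min{1, (1 − p₀)/p₁} = 0.536 / 0.794 ≈ 0.6751

0.416 ≤ PN ≤ 0.675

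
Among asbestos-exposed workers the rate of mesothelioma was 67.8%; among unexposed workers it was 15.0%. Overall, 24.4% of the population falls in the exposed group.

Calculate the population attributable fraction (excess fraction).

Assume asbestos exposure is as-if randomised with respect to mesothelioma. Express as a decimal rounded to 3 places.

p₁ = 0.678, p₀ = 0.15.
Overall risk P(Y=1) = π·p₁ + (1−π)·p₀ = 0.244×0.678 + 0.756×0.15 = 0.27883.
Under exogeneity, PAF = [P(Y=1) − p₀] / P(Y=1).
PAF = (0.27883 − 0.15) / 0.27883 ≈ 0.4620

PAF ≈ 0.462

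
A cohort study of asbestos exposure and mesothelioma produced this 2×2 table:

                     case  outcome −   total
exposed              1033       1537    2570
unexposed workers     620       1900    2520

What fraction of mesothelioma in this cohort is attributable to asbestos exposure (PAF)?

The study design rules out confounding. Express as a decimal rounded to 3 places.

p₁ = P(outcome | exposed) = 1033/2570 = 0.40195
p₀ = P(outcome | unexposed) = 620/2520 = 0.24603
Exposure prevalence π = 2570/5090 = 0.50491; overall risk P(Y=1) = 0.32475.
Under exogeneity, PAF = [P(Y=1) − p₀]/P(Y=1).
PAF = (0.32475 − 0.24603) / 0.32475 ≈ 0.2424

PAF ≈ 0.242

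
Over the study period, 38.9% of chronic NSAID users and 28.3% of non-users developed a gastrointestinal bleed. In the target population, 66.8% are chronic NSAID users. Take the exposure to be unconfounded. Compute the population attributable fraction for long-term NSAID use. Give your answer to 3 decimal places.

PAF ≈ 0.200

p₁ = 0.389, p₀ = 0.283.
Overall risk P(Y=1) = π·p₁ + (1−π)·p₀ = 0.668×0.389 + 0.332×0.283 = 0.35381.
Under exogeneity, PAF = [P(Y=1) − p₀] / P(Y=1).
PAF = (0.35381 − 0.283) / 0.35381 ≈ 0.2001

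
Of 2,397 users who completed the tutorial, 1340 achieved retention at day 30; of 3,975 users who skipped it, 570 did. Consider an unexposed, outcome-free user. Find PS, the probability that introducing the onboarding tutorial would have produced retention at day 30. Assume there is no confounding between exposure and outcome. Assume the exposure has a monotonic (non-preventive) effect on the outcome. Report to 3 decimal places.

p₁ = P(outcome | exposed) = 1340/2397 = 0.55903
p₀ = P(outcome | unexposed) = 570/3975 = 0.1434
Under exogeneity and monotonicity, PS = (p₁ − p₀) / (1 − p₀).
PS = (0.55903 − 0.1434) / (1 − 0.1434) = 0.41564 / 0.8566 ≈ 0.4852

PS ≈ 0.485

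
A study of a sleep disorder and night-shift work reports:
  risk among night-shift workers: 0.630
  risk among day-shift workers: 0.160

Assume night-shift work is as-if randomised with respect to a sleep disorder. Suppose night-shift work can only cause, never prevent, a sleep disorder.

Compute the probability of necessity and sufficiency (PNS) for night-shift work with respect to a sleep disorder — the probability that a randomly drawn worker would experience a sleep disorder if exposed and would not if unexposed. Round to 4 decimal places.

PNS ≈ 0.4700

Let p₁ = 0.63, p₀ = 0.16.
Under exogeneity and monotonicity, PNS = p₁ − p₀.
PNS = 0.63 − 0.16 = 0.47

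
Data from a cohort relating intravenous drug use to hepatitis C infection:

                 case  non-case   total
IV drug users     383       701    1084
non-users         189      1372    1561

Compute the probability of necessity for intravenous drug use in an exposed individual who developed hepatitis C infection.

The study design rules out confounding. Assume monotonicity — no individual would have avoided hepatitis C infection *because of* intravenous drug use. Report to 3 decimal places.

PN ≈ 0.657

p₁ = P(outcome | exposed) = 383/1084 = 0.35332
p₀ = P(outcome | unexposed) = 189/1561 = 0.12108
Under exogeneity and monotonicity, PN = (p₁ − p₀)/p₁.
PN = (0.35332 − 0.12108) / 0.35332 ≈ 0.6573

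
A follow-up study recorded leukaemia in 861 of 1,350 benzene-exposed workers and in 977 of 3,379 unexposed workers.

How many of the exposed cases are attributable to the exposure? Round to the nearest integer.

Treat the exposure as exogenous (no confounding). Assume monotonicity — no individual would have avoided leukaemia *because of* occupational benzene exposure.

about 471 cases

p₁ = P(outcome | exposed) = 861/1350 = 0.63778
p₀ = P(outcome | unexposed) = 977/3379 = 0.28914
PN = (p₁ − p₀)/p₁ = (0.63778 − 0.28914) / 0.63778 ≈ 0.54665.
Attributable cases ≈ PN × (exposed cases) = 0.54665 × 861 ≈ 470.66.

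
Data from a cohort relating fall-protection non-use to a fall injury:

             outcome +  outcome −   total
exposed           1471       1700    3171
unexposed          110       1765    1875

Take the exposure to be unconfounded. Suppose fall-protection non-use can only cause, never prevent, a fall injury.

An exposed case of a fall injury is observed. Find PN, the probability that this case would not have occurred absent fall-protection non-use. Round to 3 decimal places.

PN ≈ 0.874

p₁ = P(outcome | exposed) = 1471/3171 = 0.46389
p₀ = P(outcome | unexposed) = 110/1875 = 0.058667
Under exogeneity and monotonicity, PN = (p₁ − p₀) / p₁.
PN = (0.46389 − 0.058667) / 0.46389 = 0.40522 / 0.46389 ≈ 0.8735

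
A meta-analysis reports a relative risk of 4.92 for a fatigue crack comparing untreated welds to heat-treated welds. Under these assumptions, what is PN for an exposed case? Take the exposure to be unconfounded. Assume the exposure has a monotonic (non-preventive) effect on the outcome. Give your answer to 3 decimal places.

Under exogeneity and monotonicity, PN = (RR − 1) / RR = 1 − 1/RR.
PN = (4.92 − 1) / 4.92 = 3.92 / 4.92 ≈ 0.7967

PN ≈ 0.797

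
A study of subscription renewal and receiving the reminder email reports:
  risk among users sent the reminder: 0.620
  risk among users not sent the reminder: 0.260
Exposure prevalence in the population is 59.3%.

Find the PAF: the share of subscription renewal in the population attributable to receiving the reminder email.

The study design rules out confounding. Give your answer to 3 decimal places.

PAF ≈ 0.451

Let p₁ = 0.62, p₀ = 0.26.
Overall risk P(Y=1) = π·p₁ + (1−π)·p₀ = 0.593×0.62 + 0.407×0.26 = 0.47348.
Under exogeneity, PAF = [P(Y=1) − p₀] / P(Y=1).
PAF = (0.47348 − 0.26) / 0.47348 ≈ 0.4509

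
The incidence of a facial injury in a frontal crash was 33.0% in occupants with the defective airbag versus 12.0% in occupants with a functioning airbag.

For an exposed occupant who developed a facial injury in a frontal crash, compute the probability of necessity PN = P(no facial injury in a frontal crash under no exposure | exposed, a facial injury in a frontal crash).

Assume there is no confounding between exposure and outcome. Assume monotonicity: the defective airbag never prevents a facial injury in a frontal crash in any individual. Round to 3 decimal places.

PN ≈ 0.636

p₁ = 0.33, p₀ = 0.12.
Under exogeneity and monotonicity, PN = (p₁ − p₀) / p₁.
PN = (0.33 − 0.12) / 0.33 = 0.21 / 0.33 ≈ 0.6364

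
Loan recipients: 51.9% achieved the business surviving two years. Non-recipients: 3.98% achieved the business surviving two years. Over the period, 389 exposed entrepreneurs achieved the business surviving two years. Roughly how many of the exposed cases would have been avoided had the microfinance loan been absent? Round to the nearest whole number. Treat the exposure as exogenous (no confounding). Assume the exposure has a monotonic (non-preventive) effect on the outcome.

p₁ = 0.519, p₀ = 0.0398.
PN = (p₁ − p₀)/p₁ = (0.519 − 0.0398) / 0.519 ≈ 0.92331.
Attributable cases ≈ PN × (exposed cases) = 0.92331 × 389 ≈ 359.17.

about 359 cases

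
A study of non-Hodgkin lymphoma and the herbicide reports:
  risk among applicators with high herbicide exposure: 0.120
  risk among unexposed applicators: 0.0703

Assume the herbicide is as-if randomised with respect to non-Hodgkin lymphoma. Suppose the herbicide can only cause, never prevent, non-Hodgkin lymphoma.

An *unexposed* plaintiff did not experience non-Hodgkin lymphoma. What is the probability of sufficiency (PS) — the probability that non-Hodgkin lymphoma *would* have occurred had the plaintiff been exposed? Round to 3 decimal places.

PS ≈ 0.053

Let p₁ = 0.12, p₀ = 0.0703.
Under exogeneity and monotonicity, PS = (p₁ − p₀) / (1 − p₀).
PS = (0.12 − 0.0703) / (1 − 0.0703) = 0.0497 / 0.9297 ≈ 0.0535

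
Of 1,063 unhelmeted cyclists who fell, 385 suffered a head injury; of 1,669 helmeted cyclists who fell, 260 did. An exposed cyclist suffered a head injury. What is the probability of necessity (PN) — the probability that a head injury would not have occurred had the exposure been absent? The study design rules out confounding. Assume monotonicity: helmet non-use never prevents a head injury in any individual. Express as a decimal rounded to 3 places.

PN ≈ 0.570

p₁ = P(outcome | exposed) = 385/1063 = 0.36218
p₀ = P(outcome | unexposed) = 260/1669 = 0.15578
Under exogeneity and monotonicity, PN = (p₁ − p₀) / p₁.
PN = (0.36218 − 0.15578) / 0.36218 = 0.2064 / 0.36218 ≈ 0.5699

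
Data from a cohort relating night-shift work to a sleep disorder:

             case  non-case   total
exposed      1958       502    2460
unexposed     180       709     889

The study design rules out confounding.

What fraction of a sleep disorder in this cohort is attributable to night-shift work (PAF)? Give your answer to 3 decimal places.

p₁ = P(outcome | exposed) = 1958/2460 = 0.79593
p₀ = P(outcome | unexposed) = 180/889 = 0.20247
Exposure prevalence π = 2460/3349 = 0.73455; overall risk P(Y=1) = 0.6384.
Under exogeneity, PAF = [P(Y=1) − p₀]/P(Y=1).
PAF = (0.6384 − 0.20247) / 0.6384 ≈ 0.6828

PAF ≈ 0.683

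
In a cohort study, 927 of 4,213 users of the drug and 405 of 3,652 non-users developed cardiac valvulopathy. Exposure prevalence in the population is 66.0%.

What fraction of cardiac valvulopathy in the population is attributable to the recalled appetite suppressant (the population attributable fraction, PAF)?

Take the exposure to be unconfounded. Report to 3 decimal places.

PAF ≈ 0.394

p₁ = P(outcome | exposed) = 927/4213 = 0.22003
p₀ = P(outcome | unexposed) = 405/3652 = 0.1109
Overall risk P(Y=1) = π·p₁ + (1−π)·p₀ = 0.66×0.22003 + 0.34×0.1109 = 0.18293.
Under exogeneity, PAF = [P(Y=1) − p₀] / P(Y=1).
PAF = (0.18293 − 0.1109) / 0.18293 ≈ 0.3938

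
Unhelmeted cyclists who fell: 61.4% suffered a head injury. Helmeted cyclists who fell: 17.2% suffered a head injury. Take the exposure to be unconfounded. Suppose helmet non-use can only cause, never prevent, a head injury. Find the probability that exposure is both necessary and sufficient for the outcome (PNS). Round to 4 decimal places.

p₁ = 0.614, p₀ = 0.172.
Under exogeneity and monotonicity, PNS = p₁ − p₀.
PNS = 0.614 − 0.172 = 0.442

PNS ≈ 0.4420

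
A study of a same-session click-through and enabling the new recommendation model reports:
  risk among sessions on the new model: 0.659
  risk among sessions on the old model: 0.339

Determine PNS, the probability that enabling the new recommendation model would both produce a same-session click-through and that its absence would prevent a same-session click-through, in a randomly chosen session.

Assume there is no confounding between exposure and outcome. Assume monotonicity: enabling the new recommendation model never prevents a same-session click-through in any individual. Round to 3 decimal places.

Let p₁ = 0.659, p₀ = 0.339.
Under exogeneity and monotonicity, PNS = p₁ − p₀.
PNS = 0.659 − 0.339 = 0.32

PNS ≈ 0.320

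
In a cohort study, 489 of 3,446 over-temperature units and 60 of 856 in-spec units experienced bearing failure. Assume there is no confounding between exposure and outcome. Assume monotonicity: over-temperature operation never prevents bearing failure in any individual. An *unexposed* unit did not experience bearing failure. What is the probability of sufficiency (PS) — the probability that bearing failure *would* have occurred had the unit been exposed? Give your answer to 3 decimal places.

PS ≈ 0.077

p₁ = P(outcome | exposed) = 489/3446 = 0.1419
p₀ = P(outcome | unexposed) = 60/856 = 0.070093
Under exogeneity and monotonicity, PS = (p₁ − p₀) / (1 − p₀).
PS = (0.1419 − 0.070093) / (1 − 0.070093) = 0.07181 / 0.92991 ≈ 0.0772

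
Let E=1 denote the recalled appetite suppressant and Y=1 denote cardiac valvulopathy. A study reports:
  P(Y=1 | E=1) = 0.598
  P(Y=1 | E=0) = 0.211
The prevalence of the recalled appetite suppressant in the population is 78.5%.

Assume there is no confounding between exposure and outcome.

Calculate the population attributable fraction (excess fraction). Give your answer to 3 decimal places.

Let p₁ = 0.598, p₀ = 0.211.
Overall risk P(Y=1) = π·p₁ + (1−π)·p₀ = 0.785×0.598 + 0.215×0.211 = 0.5148.
Under exogeneity, PAF = [P(Y=1) − p₀] / P(Y=1).
PAF = (0.5148 − 0.211) / 0.5148 ≈ 0.5901

PAF ≈ 0.590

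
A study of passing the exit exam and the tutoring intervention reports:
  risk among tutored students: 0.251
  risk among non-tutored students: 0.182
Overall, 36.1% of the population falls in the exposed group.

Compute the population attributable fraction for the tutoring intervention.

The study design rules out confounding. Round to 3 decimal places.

PAF ≈ 0.120

Let p₁ = 0.251, p₀ = 0.182.
Overall risk P(Y=1) = π·p₁ + (1−π)·p₀ = 0.361×0.251 + 0.639×0.182 = 0.20691.
Under exogeneity, PAF = [P(Y=1) − p₀] / P(Y=1).
PAF = (0.20691 − 0.182) / 0.20691 ≈ 0.1204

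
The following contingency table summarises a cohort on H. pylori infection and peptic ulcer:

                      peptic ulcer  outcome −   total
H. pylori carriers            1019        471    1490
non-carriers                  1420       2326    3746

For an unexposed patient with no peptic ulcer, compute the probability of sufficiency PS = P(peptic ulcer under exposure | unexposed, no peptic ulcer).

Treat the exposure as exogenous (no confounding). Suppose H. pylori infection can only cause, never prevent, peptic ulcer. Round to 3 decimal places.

p₁ = P(outcome | exposed) = 1019/1490 = 0.68389
p₀ = P(outcome | unexposed) = 1420/3746 = 0.37907
Under exogeneity and monotonicity, PS = (p₁ − p₀) / (1 − p₀).
PS = (0.68389 − 0.37907) / (1 − 0.37907) = 0.30482 / 0.62093 ≈ 0.4909

PS ≈ 0.491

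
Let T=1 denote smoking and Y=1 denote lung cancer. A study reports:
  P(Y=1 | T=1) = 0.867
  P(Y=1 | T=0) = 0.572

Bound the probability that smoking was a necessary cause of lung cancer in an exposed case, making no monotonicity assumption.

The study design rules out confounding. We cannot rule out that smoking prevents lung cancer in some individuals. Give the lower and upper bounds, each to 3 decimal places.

Let p₁ = 0.867, p₀ = 0.572.
Under exogeneity alone the bounds on PN are max{0,(p₁−p₀)/p₁} ≤ PN ≤ min{1,(1−p₀)/p₁}.
  lower = (p₁ − p₀)/p₁ = 0.295 / 0.867 ≈ 0.3403
  upper = min{1, (1 − p₀)/p₁} = 0.428 / 0.867 ≈ 0.4937

0.340 ≤ PN ≤ 0.494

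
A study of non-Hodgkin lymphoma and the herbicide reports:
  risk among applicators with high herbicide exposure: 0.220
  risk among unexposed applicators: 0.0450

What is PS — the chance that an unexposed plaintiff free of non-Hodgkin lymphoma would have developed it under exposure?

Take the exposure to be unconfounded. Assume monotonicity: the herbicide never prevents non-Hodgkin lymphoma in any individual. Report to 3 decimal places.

Let p₁ = 0.22, p₀ = 0.045.
Under exogeneity and monotonicity, PS = (p₁ − p₀) / (1 − p₀).
PS = (0.22 − 0.045) / (1 − 0.045) = 0.175 / 0.955 ≈ 0.1832

PS ≈ 0.183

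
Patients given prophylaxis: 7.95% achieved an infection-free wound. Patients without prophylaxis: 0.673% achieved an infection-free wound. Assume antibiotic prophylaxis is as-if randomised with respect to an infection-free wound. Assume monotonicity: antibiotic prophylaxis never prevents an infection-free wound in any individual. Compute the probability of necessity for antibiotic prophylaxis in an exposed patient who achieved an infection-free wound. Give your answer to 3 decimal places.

PN ≈ 0.915

p₁ = 0.0795, p₀ = 0.00673.
Under exogeneity and monotonicity, PN = (p₁ − p₀) / p₁.
PN = (0.0795 − 0.00673) / 0.0795 = 0.07277 / 0.0795 ≈ 0.9153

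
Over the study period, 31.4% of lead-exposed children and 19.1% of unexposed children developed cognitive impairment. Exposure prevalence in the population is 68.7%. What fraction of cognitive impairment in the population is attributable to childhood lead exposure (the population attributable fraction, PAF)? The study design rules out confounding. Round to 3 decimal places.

p₁ = 0.314, p₀ = 0.191.
Overall risk P(Y=1) = π·p₁ + (1−π)·p₀ = 0.687×0.314 + 0.313×0.191 = 0.2755.
Under exogeneity, PAF = [P(Y=1) − p₀] / P(Y=1).
PAF = (0.2755 − 0.191) / 0.2755 ≈ 0.3067

PAF ≈ 0.307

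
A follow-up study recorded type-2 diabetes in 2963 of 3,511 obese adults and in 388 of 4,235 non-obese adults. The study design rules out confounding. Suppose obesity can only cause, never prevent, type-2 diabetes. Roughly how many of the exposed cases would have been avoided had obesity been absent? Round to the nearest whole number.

p₁ = P(outcome | exposed) = 2963/3511 = 0.84392
p₀ = P(outcome | unexposed) = 388/4235 = 0.091617
PN = (p₁ − p₀)/p₁ = (0.84392 − 0.091617) / 0.84392 ≈ 0.89144.
Attributable cases ≈ PN × (exposed cases) = 0.89144 × 2963 ≈ 2641.33.

about 2641 cases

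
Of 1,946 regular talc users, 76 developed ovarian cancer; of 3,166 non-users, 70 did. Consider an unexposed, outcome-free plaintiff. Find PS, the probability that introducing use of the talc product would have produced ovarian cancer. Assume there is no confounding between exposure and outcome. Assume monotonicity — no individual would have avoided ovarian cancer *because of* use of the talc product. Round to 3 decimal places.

p₁ = P(outcome | exposed) = 76/1946 = 0.039054
p₀ = P(outcome | unexposed) = 70/3166 = 0.02211
Under exogeneity and monotonicity, PS = (p₁ − p₀) / (1 − p₀).
PS = (0.039054 − 0.02211) / (1 − 0.02211) = 0.016945 / 0.97789 ≈ 0.0173

PS ≈ 0.017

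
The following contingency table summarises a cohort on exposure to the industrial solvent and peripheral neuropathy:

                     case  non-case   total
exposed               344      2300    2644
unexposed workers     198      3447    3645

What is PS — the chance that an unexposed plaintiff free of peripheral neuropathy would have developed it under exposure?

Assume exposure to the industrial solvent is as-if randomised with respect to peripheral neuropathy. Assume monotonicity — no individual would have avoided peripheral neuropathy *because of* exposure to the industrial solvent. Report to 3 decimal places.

PS ≈ 0.080

p₁ = P(outcome | exposed) = 344/2644 = 0.13011
p₀ = P(outcome | unexposed) = 198/3645 = 0.054321
Under exogeneity and monotonicity, PS = (p₁ − p₀) / (1 − p₀).
PS = (0.13011 − 0.054321) / (1 − 0.054321) = 0.075785 / 0.94568 ≈ 0.0801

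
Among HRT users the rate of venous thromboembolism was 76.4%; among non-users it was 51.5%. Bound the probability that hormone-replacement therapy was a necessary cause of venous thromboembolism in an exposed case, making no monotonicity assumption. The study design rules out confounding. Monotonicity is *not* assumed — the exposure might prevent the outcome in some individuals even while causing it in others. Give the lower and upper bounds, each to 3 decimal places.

0.326 ≤ PN ≤ 0.635

p₁ = 0.764, p₀ = 0.515.
Under exogeneity alone the bounds on PN are max{0,(p₁−p₀)/p₁} ≤ PN ≤ min{1,(1−p₀)/p₁}.
  lower = (p₁ − p₀)/p₁ = 0.249 / 0.764 ≈ 0.3259
  upper = min{1, (1 − p₀)/p₁} = 0.485 / 0.764 ≈ 0.6348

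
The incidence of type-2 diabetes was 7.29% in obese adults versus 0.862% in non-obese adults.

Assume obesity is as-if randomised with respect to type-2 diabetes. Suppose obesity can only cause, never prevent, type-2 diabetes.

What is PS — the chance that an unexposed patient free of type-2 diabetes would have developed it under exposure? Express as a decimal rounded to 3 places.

p₁ = 0.0729, p₀ = 0.00862.
Under exogeneity and monotonicity, PS = (p₁ − p₀) / (1 − p₀).
PS = (0.0729 − 0.00862) / (1 − 0.00862) = 0.06428 / 0.99138 ≈ 0.0648

PS ≈ 0.065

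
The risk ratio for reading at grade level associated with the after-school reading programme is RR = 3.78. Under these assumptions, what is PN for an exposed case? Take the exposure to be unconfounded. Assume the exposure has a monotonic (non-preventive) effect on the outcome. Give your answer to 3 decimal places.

PN ≈ 0.735

Under exogeneity and monotonicity, PN = (RR − 1) / RR = 1 − 1/RR.
PN = (3.78 − 1) / 3.78 = 2.78 / 3.78 ≈ 0.7354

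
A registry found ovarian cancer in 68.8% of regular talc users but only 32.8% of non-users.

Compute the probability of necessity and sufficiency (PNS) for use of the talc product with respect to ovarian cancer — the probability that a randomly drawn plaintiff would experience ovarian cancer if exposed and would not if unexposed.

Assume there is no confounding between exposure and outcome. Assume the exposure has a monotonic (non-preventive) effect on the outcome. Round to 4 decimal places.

p₁ = 0.688, p₀ = 0.328.
Under exogeneity and monotonicity, PNS = p₁ − p₀.
PNS = 0.688 − 0.328 = 0.36

PNS ≈ 0.3600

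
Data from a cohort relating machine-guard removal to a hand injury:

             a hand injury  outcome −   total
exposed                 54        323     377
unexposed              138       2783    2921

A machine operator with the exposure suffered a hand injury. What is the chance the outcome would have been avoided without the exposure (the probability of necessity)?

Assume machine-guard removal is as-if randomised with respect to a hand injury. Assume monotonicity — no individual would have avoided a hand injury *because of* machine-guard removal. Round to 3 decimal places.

p₁ = P(outcome | exposed) = 54/377 = 0.14324
p₀ = P(outcome | unexposed) = 138/2921 = 0.047244
Under exogeneity and monotonicity, PN = (p₁ − p₀)/p₁.
PN = (0.14324 − 0.047244) / 0.14324 ≈ 0.6702

PN ≈ 0.670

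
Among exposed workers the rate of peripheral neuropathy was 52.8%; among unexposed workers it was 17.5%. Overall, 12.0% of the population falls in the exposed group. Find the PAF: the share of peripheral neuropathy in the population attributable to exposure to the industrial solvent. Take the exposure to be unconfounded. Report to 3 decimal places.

p₁ = 0.528, p₀ = 0.175.
Overall risk P(Y=1) = π·p₁ + (1−π)·p₀ = 0.12×0.528 + 0.88×0.175 = 0.21736.
Under exogeneity, PAF = [P(Y=1) − p₀] / P(Y=1).
PAF = (0.21736 − 0.175) / 0.21736 ≈ 0.1949

PAF ≈ 0.195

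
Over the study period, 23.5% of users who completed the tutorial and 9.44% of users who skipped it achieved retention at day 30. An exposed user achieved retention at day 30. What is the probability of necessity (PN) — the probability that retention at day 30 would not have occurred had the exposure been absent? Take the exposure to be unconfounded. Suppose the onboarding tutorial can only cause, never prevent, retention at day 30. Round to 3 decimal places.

PN ≈ 0.598

p₁ = 0.235, p₀ = 0.0944.
Under exogeneity and monotonicity, PN = (p₁ − p₀) / p₁.
PN = (0.235 − 0.0944) / 0.235 = 0.1406 / 0.235 ≈ 0.5983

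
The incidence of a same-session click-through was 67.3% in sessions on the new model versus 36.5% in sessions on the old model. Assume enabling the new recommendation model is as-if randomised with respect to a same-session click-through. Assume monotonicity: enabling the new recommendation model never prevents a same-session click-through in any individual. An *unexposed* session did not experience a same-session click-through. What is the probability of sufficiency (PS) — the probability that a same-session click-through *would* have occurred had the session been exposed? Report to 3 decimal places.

PS ≈ 0.485

p₁ = 0.673, p₀ = 0.365.
Under exogeneity and monotonicity, PS = (p₁ − p₀) / (1 − p₀).
PS = (0.673 − 0.365) / (1 − 0.365) = 0.308 / 0.635 ≈ 0.4850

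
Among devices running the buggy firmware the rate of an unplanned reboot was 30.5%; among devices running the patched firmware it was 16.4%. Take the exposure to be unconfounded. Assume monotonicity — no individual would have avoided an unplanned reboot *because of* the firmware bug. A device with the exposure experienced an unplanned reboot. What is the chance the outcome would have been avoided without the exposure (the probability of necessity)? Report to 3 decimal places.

PN ≈ 0.462

p₁ = 0.305, p₀ = 0.164.
Under exogeneity and monotonicity, PN = (p₁ − p₀) / p₁.
PN = (0.305 − 0.164) / 0.305 = 0.141 / 0.305 ≈ 0.4623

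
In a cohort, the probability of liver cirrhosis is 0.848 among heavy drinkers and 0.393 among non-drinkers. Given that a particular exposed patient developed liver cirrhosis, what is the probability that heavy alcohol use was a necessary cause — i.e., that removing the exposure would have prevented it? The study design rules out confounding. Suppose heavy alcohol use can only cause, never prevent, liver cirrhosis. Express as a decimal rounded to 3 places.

Let p₁ = 0.848, p₀ = 0.393.
Under exogeneity and monotonicity, PN = (p₁ − p₀) / p₁.
PN = (0.848 − 0.393) / 0.848 = 0.455 / 0.848 ≈ 0.5366

PN ≈ 0.537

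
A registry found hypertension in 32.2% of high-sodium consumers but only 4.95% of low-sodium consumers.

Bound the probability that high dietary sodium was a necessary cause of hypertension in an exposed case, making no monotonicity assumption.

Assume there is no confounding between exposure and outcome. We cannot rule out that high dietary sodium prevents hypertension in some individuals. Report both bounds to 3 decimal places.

p₁ = 0.322, p₀ = 0.0495.
Under exogeneity alone the bounds on PN are max{0,(p₁−p₀)/p₁} ≤ PN ≤ min{1,(1−p₀)/p₁}.
  lower = (p₁ − p₀)/p₁ = 0.2725 / 0.322 ≈ 0.8463
  upper = min{1, (1 − p₀)/p₁} = 0.9505 / 0.322 ≈ 2.9519 → capped at 1

0.846 ≤ PN ≤ 1.000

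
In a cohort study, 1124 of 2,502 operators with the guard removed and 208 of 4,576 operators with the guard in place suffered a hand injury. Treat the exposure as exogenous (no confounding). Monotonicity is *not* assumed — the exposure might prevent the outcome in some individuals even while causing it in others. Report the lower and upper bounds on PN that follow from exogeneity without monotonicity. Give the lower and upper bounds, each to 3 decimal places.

0.899 ≤ PN ≤ 1.000

p₁ = P(outcome | exposed) = 1124/2502 = 0.44924
p₀ = P(outcome | unexposed) = 208/4576 = 0.045455
Under exogeneity alone the bounds on PN are max{0,(p₁−p₀)/p₁} ≤ PN ≤ min{1,(1−p₀)/p₁}.
  lower = (p₁ − p₀)/p₁ = 0.40379 / 0.44924 ≈ 0.8988
  upper = min{1, (1 − p₀)/p₁} = 0.95455 / 0.44924 ≈ 2.1248 → capped at 1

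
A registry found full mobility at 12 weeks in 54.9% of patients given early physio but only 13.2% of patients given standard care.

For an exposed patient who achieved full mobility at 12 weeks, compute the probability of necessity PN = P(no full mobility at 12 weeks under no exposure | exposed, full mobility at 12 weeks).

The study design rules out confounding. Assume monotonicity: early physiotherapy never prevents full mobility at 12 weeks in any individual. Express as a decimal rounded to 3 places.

PN ≈ 0.760

p₁ = 0.549, p₀ = 0.132.
Under exogeneity and monotonicity, PN = (p₁ − p₀) / p₁.
PN = (0.549 − 0.132) / 0.549 = 0.417 / 0.549 ≈ 0.7596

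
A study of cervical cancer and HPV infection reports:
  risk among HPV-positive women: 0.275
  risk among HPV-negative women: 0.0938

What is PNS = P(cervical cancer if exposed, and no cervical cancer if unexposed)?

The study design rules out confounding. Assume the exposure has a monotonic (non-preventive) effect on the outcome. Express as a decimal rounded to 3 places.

Let p₁ = 0.275, p₀ = 0.0938.
Under exogeneity and monotonicity, PNS = p₁ − p₀.
PNS = 0.275 − 0.0938 = 0.1812

PNS ≈ 0.181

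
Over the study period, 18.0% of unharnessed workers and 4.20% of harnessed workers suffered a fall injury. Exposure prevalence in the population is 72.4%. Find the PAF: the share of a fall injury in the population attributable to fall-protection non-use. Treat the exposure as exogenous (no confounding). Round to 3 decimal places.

PAF ≈ 0.704

p₁ = 0.18, p₀ = 0.042.
Overall risk P(Y=1) = π·p₁ + (1−π)·p₀ = 0.724×0.18 + 0.276×0.042 = 0.14191.
Under exogeneity, PAF = [P(Y=1) − p₀] / P(Y=1).
PAF = (0.14191 − 0.042) / 0.14191 ≈ 0.7040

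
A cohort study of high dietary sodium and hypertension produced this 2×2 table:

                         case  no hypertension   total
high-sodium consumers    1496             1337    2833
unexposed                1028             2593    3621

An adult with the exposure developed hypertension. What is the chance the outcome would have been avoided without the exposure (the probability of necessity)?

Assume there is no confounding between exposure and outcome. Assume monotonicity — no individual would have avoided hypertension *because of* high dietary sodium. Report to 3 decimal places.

p₁ = P(outcome | exposed) = 1496/2833 = 0.52806
p₀ = P(outcome | unexposed) = 1028/3621 = 0.2839
Under exogeneity and monotonicity, PN = (p₁ − p₀) / p₁.
PN = (0.52806 − 0.2839) / 0.52806 = 0.24416 / 0.52806 ≈ 0.4624

PN ≈ 0.462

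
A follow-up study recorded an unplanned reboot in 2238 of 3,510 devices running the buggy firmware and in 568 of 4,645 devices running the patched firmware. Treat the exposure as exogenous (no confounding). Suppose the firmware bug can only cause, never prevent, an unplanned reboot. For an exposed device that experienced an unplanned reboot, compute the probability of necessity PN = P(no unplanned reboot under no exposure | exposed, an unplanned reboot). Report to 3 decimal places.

p₁ = P(outcome | exposed) = 2238/3510 = 0.63761
p₀ = P(outcome | unexposed) = 568/4645 = 0.12228
Under exogeneity and monotonicity, PN = (p₁ − p₀) / p₁.
PN = (0.63761 − 0.12228) / 0.63761 = 0.51532 / 0.63761 ≈ 0.8082

PN ≈ 0.808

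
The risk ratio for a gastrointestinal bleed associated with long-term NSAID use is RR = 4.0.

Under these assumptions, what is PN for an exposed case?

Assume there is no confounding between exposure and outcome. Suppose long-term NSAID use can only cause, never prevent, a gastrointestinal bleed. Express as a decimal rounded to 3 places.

Under exogeneity and monotonicity, PN = (RR − 1) / RR = 1 − 1/RR.
PN = (4.0 − 1) / 4.0 = 3 / 4.0 ≈ 0.7500

PN ≈ 0.750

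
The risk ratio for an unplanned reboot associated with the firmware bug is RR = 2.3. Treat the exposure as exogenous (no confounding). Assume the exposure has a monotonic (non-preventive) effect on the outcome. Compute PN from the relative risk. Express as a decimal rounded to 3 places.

PN ≈ 0.565

Under exogeneity and monotonicity, PN = (RR − 1) / RR = 1 − 1/RR.
PN = (2.3 − 1) / 2.3 = 1.3 / 2.3 ≈ 0.5652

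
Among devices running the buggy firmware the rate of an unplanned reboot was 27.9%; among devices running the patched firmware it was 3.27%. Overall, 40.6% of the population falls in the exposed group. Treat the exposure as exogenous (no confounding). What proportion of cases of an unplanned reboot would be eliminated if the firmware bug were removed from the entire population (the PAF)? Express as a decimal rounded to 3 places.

PAF ≈ 0.754

p₁ = 0.279, p₀ = 0.0327.
Overall risk P(Y=1) = π·p₁ + (1−π)·p₀ = 0.406×0.279 + 0.594×0.0327 = 0.1327.
Under exogeneity, PAF = [P(Y=1) − p₀] / P(Y=1).
PAF = (0.1327 − 0.0327) / 0.1327 ≈ 0.7536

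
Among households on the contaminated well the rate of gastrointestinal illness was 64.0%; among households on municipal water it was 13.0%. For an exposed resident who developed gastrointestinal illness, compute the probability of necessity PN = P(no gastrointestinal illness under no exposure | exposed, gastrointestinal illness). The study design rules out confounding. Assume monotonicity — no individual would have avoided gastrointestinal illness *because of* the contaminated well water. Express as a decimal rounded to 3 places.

PN ≈ 0.797

p₁ = 0.64, p₀ = 0.13.
Under exogeneity and monotonicity, PN = (p₁ − p₀) / p₁.
PN = (0.64 − 0.13) / 0.64 = 0.51 / 0.64 ≈ 0.7969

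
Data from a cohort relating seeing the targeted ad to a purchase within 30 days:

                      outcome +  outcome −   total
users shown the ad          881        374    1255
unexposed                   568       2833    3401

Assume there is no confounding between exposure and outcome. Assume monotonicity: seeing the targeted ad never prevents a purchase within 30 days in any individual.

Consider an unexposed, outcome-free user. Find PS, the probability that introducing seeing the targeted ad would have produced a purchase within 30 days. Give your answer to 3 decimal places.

PS ≈ 0.642

p₁ = P(outcome | exposed) = 881/1255 = 0.70199
p₀ = P(outcome | unexposed) = 568/3401 = 0.16701
Under exogeneity and monotonicity, PS = (p₁ − p₀) / (1 − p₀).
PS = (0.70199 − 0.16701) / (1 − 0.16701) = 0.53498 / 0.83299 ≈ 0.6422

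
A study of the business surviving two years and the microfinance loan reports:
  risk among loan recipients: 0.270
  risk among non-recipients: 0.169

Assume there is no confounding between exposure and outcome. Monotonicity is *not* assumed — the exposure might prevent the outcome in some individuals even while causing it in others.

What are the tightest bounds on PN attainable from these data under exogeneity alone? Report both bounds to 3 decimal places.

Let p₁ = 0.27, p₀ = 0.169.
Under exogeneity alone the bounds on PN are max{0,(p₁−p₀)/p₁} ≤ PN ≤ min{1,(1−p₀)/p₁}.
  lower = (p₁ − p₀)/p₁ = 0.101 / 0.27 ≈ 0.3741
  upper = min{1, (1 − p₀)/p₁} = 0.831 / 0.27 ≈ 3.0778 → capped at 1

0.374 ≤ PN ≤ 1.000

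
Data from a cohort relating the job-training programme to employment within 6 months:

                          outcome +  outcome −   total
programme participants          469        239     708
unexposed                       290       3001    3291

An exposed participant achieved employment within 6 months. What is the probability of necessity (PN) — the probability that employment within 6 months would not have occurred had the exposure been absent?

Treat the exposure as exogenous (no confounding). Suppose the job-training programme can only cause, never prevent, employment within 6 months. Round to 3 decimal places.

p₁ = P(outcome | exposed) = 469/708 = 0.66243
p₀ = P(outcome | unexposed) = 290/3291 = 0.088119
Under exogeneity and monotonicity, PN = (p₁ − p₀)/p₁.
PN = (0.66243 − 0.088119) / 0.66243 ≈ 0.8670

PN ≈ 0.867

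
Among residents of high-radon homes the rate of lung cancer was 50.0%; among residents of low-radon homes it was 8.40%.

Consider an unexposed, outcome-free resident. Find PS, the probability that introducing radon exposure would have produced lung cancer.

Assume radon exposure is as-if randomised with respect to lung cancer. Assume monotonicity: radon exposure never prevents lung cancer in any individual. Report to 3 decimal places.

PS ≈ 0.454

p₁ = 0.5, p₀ = 0.084.
Under exogeneity and monotonicity, PS = (p₁ − p₀) / (1 − p₀).
PS = (0.5 − 0.084) / (1 − 0.084) = 0.416 / 0.916 ≈ 0.4541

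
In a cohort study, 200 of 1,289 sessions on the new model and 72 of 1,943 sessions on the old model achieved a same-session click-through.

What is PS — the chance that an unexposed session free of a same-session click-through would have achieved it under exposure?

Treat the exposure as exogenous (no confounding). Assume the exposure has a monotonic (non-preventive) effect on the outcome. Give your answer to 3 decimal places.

PS ≈ 0.123

p₁ = P(outcome | exposed) = 200/1289 = 0.15516
p₀ = P(outcome | unexposed) = 72/1943 = 0.037056
Under exogeneity and monotonicity, PS = (p₁ − p₀) / (1 − p₀).
PS = (0.15516 − 0.037056) / (1 − 0.037056) = 0.1181 / 0.96294 ≈ 0.1226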